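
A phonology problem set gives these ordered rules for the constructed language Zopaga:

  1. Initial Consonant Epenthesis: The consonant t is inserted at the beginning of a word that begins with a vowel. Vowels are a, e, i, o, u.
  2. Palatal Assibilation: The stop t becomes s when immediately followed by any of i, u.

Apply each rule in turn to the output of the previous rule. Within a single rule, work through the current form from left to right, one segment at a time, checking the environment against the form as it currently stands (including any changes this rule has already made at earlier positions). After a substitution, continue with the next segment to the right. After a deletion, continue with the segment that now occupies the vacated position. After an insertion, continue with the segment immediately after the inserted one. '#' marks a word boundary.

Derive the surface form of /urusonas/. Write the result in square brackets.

1 Initial Consonant Epenthesis: [urusonas] → [turusonas]
2 Palatal Assibilation: [turusonas] → [surusonas]

[surusonas]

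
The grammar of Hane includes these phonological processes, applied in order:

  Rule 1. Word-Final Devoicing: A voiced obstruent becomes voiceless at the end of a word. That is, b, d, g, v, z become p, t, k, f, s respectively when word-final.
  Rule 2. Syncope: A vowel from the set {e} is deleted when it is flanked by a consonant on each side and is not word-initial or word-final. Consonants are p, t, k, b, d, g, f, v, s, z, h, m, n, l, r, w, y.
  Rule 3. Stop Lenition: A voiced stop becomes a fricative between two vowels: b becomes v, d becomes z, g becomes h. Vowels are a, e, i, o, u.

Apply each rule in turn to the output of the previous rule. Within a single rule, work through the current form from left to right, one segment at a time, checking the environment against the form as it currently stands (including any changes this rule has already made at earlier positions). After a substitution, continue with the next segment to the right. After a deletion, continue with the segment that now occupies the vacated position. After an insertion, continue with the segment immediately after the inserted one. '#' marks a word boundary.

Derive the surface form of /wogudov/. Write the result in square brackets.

[wohuzof]

Rule 1 Word-Final Devoicing: [wogudov] → [wogudof]
Rule 2 Syncope: no change — [wogudof]
Rule 3 Stop Lenition: [wogudof] → [wohuzof]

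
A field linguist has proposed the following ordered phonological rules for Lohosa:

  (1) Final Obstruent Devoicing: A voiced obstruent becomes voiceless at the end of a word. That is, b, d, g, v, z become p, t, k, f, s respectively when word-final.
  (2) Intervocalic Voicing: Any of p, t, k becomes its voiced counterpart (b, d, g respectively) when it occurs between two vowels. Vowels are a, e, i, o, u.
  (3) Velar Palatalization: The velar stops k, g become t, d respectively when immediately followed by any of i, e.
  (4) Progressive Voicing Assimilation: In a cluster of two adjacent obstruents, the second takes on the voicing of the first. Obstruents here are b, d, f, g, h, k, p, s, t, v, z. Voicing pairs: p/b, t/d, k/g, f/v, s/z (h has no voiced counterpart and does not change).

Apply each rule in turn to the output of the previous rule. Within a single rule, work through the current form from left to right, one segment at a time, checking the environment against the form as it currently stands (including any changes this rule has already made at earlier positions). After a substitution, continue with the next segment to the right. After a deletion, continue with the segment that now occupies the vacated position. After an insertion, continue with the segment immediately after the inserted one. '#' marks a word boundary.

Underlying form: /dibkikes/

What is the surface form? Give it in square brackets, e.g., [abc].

(1) Final Obstruent Devoicing: no change — [dibkikes]
(2) Intervocalic Voicing: [dibkikes] → [dibkiges]
(3) Velar Palatalization: [dibkiges] → [dibtides]
(4) Progressive Voicing Assimilation: [dibtides] → [dibdides]

[dibdides]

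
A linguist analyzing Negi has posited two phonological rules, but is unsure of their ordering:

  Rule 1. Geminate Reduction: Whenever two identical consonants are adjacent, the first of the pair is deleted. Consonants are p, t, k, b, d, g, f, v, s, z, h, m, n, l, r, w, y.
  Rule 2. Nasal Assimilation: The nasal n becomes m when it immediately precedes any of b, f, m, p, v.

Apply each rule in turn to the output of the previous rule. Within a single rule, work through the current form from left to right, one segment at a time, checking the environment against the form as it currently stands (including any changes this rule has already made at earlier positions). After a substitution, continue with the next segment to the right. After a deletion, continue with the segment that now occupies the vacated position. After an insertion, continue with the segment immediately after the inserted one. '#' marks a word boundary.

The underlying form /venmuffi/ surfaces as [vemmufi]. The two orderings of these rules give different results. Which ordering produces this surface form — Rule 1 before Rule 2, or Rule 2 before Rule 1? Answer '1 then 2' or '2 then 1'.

1 then 2

Order 1 then 2:
  1 Geminate Reduction: [venmuffi] → [venmufi]
  2 Nasal Assimilation: [venmufi] → [vemmufi]
  result: [vemmufi]
Order 2 then 1:
  2 Nasal Assimilation: [venmuffi] → [vemmuffi]
  1 Geminate Reduction: [vemmuffi] → [vemufi]
  result: [vemufi]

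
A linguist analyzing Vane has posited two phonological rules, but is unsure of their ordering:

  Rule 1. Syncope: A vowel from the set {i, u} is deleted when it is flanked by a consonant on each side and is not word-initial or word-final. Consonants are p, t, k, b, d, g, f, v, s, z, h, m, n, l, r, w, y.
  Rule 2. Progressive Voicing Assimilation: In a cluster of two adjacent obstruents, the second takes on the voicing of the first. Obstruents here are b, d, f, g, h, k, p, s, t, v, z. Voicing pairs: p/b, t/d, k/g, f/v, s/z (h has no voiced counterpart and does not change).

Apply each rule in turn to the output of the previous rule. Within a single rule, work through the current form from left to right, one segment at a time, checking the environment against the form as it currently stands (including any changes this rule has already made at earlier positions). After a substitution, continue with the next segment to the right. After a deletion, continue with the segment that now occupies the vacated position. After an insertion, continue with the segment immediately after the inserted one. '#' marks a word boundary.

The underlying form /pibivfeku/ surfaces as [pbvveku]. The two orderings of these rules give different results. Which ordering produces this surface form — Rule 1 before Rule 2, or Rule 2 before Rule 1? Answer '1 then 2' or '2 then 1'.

2 then 1

Order 1 then 2:
  1 Syncope: [pibivfeku] → [pbvfeku]
  2 Progressive Voicing Assimilation: [pbvfeku] → [ppffeku]
  result: [ppffeku]
Order 2 then 1:
  2 Progressive Voicing Assimilation: [pibivfeku] → [pibivveku]
  1 Syncope: [pibivveku] → [pbvveku]
  result: [pbvveku]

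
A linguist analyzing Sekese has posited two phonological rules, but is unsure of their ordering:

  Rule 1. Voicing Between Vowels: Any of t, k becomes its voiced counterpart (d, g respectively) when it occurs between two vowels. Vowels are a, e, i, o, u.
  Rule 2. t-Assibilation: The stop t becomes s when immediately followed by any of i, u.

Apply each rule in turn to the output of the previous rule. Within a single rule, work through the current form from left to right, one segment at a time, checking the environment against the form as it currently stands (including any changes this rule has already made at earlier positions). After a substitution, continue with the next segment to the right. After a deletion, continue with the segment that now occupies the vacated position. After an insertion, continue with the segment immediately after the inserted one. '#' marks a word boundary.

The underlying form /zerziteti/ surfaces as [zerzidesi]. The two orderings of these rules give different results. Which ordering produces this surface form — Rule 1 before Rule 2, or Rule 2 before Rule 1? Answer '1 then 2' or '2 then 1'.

Order 1 then 2:
  1 Voicing Between Vowels: [zerziteti] → [zerzidedi]
  2 t-Assibilation: no change — [zerzidedi]
  result: [zerzidedi]
Order 2 then 1:
  2 t-Assibilation: [zerziteti] → [zerzitesi]
  1 Voicing Between Vowels: [zerzitesi] → [zerzidesi]
  result: [zerzidesi]

2 then 1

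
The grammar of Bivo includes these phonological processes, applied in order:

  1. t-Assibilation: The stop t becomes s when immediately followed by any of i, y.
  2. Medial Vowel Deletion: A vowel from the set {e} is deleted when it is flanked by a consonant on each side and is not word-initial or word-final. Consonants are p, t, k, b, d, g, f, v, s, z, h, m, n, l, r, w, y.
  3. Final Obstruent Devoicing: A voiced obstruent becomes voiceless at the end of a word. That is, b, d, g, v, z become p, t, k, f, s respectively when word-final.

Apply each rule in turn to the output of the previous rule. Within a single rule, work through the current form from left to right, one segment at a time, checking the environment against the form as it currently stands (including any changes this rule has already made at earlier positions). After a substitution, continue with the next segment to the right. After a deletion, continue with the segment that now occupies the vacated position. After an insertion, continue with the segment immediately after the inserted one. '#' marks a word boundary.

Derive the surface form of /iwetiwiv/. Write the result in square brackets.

1 t-Assibilation: [iwetiwiv] → [iwesiwiv]
2 Medial Vowel Deletion: [iwesiwiv] → [iwsiwiv]
3 Final Obstruent Devoicing: [iwsiwiv] → [iwsiwif]

[iwsiwif]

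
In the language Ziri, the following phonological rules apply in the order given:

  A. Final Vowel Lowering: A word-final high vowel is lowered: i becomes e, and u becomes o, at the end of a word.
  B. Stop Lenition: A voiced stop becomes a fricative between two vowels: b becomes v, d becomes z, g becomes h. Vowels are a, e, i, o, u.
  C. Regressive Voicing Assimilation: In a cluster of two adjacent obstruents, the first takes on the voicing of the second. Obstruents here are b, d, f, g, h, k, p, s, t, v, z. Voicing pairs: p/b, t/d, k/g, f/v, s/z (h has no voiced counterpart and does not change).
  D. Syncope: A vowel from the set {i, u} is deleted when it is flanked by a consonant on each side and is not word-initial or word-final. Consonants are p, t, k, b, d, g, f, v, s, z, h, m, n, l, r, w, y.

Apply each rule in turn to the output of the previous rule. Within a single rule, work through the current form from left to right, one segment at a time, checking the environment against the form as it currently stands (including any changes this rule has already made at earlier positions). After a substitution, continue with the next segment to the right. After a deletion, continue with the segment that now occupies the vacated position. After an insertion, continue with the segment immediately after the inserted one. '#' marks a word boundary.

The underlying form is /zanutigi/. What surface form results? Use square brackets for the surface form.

A Final Vowel Lowering: [zanutigi] → [zanutige]
B Stop Lenition: [zanutige] → [zanutihe]
C Regressive Voicing Assimilation: no change — [zanutihe]
D Syncope: [zanutihe] → [zanthe]

[zanthe]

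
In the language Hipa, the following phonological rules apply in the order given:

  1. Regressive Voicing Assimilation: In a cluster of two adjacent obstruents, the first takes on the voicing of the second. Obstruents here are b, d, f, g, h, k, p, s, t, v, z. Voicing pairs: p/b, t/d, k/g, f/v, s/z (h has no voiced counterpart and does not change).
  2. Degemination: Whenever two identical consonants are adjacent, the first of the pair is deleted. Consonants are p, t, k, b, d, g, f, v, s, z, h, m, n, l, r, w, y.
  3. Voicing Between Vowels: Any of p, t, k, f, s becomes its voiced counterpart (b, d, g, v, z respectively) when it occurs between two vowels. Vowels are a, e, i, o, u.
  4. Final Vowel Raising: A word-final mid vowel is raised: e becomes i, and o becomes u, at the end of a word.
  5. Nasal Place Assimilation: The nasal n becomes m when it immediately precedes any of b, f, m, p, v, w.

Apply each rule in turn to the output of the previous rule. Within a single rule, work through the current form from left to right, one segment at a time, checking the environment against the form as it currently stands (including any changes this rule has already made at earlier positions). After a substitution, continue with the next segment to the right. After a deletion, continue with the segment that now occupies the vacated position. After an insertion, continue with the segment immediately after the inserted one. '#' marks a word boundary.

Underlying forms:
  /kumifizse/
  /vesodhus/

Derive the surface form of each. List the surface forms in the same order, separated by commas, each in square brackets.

/kumifizse/:
  1 Regressive Voicing Assimilation: [kumifizse] → [kumifisse]
  2 Degemination: [kumifisse] → [kumifise]
  3 Voicing Between Vowels: [kumifise] → [kumivize]
  4 Final Vowel Raising: [kumivize] → [kumivizi]
  5 Nasal Place Assimilation: no change — [kumivizi]
/vesodhus/:
  1 Regressive Voicing Assimilation: [vesodhus] → [vesothus]
  2 Degemination: no change — [vesothus]
  3 Voicing Between Vowels: [vesothus] → [vezothus]
  4 Final Vowel Raising: no change — [vezothus]
  5 Nasal Place Assimilation: no change — [vezothus]

[kumivizi], [vezothus]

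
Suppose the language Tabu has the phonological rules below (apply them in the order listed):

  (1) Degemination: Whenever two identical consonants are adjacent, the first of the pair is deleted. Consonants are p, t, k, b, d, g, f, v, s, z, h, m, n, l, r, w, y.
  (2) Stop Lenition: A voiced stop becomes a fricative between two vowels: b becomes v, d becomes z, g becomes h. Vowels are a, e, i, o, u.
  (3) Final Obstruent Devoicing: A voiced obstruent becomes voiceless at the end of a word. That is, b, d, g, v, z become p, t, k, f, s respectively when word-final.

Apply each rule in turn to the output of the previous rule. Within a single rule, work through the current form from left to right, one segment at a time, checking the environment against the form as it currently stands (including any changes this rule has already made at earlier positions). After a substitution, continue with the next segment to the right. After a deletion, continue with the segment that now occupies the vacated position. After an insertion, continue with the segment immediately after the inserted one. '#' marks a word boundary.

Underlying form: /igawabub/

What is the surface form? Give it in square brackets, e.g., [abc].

[ihawavup]

(1) Degemination: no change — [igawabub]
(2) Stop Lenition: [igawabub] → [ihawavub]
(3) Final Obstruent Devoicing: [ihawavub] → [ihawavup]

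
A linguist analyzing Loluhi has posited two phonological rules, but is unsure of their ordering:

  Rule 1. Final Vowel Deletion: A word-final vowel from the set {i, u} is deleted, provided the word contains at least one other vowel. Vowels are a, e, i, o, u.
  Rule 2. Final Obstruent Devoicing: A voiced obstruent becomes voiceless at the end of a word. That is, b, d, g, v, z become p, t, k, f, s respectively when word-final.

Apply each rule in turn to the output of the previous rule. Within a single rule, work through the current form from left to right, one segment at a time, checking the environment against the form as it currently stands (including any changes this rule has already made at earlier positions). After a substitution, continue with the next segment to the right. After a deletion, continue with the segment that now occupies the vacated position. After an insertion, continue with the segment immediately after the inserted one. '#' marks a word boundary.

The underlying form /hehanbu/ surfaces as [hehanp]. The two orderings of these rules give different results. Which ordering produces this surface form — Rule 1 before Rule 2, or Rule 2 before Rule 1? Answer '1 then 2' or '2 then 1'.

1 then 2

Order 1 then 2:
  1 Final Vowel Deletion: [hehanbu] → [hehanb]
  2 Final Obstruent Devoicing: [hehanb] → [hehanp]
  result: [hehanp]
Order 2 then 1:
  2 Final Obstruent Devoicing: no change — [hehanbu]
  1 Final Vowel Deletion: [hehanbu] → [hehanb]
  result: [hehanb]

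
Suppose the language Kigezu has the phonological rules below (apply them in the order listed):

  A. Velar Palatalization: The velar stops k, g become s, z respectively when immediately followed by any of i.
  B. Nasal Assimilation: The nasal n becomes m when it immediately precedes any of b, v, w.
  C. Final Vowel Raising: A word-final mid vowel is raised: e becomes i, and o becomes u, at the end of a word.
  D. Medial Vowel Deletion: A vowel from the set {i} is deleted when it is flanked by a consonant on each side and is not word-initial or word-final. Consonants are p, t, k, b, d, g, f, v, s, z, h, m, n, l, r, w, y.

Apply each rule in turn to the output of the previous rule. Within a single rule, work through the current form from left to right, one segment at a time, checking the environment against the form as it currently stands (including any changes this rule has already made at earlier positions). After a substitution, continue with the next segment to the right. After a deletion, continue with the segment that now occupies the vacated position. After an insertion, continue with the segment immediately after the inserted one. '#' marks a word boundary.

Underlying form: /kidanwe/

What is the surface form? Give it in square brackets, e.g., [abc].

[sdamwi]

A Velar Palatalization: [kidanwe] → [sidanwe]
B Nasal Assimilation: [sidanwe] → [sidamwe]
C Final Vowel Raising: [sidamwe] → [sidamwi]
D Medial Vowel Deletion: [sidamwi] → [sdamwi]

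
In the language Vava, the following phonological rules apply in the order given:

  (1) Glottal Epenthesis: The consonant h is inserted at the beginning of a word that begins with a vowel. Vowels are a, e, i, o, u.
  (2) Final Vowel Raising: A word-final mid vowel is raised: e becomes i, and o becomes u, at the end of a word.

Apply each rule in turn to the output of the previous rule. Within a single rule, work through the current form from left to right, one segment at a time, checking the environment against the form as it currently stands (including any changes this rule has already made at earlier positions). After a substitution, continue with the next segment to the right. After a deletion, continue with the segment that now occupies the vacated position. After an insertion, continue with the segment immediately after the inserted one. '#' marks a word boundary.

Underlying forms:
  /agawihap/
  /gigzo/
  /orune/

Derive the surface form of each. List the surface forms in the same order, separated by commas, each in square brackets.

/agawihap/:
  (1) Glottal Epenthesis: [agawihap] → [hagawihap]
  (2) Final Vowel Raising: no change — [hagawihap]
/gigzo/:
  (1) Glottal Epenthesis: no change — [gigzo]
  (2) Final Vowel Raising: [gigzo] → [gigzu]
/orune/:
  (1) Glottal Epenthesis: [orune] → [horune]
  (2) Final Vowel Raising: [horune] → [horuni]

[hagawihap], [gigzu], [horuni]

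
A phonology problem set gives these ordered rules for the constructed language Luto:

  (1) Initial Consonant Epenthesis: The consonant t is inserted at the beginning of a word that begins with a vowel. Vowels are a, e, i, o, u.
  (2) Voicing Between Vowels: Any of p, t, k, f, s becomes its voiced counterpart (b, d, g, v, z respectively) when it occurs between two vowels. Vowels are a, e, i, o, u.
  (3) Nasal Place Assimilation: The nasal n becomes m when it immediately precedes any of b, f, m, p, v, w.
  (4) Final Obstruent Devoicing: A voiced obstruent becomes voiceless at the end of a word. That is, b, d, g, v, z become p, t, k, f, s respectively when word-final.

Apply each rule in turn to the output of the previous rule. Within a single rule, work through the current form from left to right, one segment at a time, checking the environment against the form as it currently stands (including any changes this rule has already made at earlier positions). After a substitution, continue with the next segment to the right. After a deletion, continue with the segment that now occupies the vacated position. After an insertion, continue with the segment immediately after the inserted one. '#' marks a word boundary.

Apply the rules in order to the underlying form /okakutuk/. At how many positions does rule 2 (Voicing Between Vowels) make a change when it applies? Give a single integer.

3

(1) Initial Consonant Epenthesis: [okakutuk] → [tokakutuk]
(2) Voicing Between Vowels: [tokakutuk] → [togaguduk]
(3) Nasal Place Assimilation: no change — [togaguduk]
(4) Final Obstruent Devoicing: no change — [togaguduk]
Rule 2 changed 3 position(s).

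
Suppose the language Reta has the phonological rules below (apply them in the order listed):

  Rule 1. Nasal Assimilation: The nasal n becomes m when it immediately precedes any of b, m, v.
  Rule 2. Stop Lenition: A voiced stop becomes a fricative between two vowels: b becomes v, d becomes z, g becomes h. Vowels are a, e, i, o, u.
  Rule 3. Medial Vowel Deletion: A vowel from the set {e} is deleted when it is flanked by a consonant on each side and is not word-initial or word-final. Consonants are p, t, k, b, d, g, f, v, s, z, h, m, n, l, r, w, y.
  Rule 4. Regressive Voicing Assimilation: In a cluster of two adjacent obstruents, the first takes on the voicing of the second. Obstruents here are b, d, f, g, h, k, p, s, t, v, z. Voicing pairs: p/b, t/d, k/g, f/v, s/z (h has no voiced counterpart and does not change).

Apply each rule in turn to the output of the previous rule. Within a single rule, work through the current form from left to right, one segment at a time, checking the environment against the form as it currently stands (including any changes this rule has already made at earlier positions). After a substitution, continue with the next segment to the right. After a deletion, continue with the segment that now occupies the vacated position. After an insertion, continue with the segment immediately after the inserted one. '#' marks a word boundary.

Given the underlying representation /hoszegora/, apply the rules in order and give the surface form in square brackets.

Rule 1 Nasal Assimilation: no change — [hoszegora]
Rule 2 Stop Lenition: [hoszegora] → [hoszehora]
Rule 3 Medial Vowel Deletion: [hoszehora] → [hoszhora]
Rule 4 Regressive Voicing Assimilation: [hoszhora] → [hozshora]

[hozshora]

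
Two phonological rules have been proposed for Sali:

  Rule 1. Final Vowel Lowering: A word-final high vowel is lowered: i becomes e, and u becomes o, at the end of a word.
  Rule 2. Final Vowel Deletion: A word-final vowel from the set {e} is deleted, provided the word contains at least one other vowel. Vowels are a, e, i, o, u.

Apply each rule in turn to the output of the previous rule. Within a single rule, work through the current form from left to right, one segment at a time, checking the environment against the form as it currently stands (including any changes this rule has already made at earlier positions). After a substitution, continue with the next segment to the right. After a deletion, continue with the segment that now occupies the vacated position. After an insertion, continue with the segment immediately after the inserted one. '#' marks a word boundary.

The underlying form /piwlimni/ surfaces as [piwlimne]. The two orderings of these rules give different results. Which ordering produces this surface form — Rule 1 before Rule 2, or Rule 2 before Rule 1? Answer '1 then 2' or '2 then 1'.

2 then 1

Order 1 then 2:
  1 Final Vowel Lowering: [piwlimni] → [piwlimne]
  2 Final Vowel Deletion: [piwlimne] → [piwlimn]
  result: [piwlimn]
Order 2 then 1:
  2 Final Vowel Deletion: no change — [piwlimni]
  1 Final Vowel Lowering: [piwlimni] → [piwlimne]
  result: [piwlimne]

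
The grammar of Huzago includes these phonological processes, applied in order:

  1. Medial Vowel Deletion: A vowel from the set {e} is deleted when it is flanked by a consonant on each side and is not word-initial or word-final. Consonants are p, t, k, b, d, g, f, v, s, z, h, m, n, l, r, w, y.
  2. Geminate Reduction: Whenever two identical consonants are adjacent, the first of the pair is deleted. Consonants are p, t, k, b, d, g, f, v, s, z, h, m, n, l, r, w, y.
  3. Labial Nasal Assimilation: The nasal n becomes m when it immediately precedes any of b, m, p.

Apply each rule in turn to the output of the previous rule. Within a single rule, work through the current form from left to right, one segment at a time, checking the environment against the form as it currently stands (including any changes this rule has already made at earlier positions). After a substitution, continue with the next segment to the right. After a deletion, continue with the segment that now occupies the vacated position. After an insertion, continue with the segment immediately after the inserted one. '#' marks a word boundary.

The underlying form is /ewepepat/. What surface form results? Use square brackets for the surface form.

1 Medial Vowel Deletion: [ewepepat] → [ewppat]
2 Geminate Reduction: [ewppat] → [ewpat]
3 Labial Nasal Assimilation: no change — [ewpat]

[ewpat]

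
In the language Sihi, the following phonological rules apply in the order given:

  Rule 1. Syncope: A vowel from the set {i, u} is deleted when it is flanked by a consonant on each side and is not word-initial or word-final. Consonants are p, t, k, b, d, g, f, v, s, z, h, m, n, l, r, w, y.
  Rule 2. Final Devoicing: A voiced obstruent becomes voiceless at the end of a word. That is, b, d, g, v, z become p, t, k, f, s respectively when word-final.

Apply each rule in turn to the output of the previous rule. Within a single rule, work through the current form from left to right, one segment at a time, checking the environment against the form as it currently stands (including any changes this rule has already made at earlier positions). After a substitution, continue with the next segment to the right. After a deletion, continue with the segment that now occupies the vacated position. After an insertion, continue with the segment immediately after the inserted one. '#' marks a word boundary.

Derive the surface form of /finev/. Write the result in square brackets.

[fnef]

Rule 1 Syncope: [finev] → [fnev]
Rule 2 Final Devoicing: [fnev] → [fnef]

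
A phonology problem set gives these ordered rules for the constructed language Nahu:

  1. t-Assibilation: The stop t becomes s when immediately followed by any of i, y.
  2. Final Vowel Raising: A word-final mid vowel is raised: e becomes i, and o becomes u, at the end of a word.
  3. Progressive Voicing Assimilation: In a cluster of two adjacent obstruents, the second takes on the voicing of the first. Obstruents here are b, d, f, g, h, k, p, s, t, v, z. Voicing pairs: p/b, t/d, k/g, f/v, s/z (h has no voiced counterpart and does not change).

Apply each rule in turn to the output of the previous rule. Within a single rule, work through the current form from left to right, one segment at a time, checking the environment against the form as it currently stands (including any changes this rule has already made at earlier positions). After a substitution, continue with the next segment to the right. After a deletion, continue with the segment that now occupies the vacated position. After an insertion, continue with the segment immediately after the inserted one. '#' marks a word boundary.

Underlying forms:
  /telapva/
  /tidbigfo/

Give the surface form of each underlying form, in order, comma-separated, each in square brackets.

/telapva/:
  1 t-Assibilation: no change — [telapva]
  2 Final Vowel Raising: no change — [telapva]
  3 Progressive Voicing Assimilation: [telapva] → [telapfa]
/tidbigfo/:
  1 t-Assibilation: [tidbigfo] → [sidbigfo]
  2 Final Vowel Raising: [sidbigfo] → [sidbigfu]
  3 Progressive Voicing Assimilation: [sidbigfu] → [sidbigvu]

[telapfa], [sidbigvu]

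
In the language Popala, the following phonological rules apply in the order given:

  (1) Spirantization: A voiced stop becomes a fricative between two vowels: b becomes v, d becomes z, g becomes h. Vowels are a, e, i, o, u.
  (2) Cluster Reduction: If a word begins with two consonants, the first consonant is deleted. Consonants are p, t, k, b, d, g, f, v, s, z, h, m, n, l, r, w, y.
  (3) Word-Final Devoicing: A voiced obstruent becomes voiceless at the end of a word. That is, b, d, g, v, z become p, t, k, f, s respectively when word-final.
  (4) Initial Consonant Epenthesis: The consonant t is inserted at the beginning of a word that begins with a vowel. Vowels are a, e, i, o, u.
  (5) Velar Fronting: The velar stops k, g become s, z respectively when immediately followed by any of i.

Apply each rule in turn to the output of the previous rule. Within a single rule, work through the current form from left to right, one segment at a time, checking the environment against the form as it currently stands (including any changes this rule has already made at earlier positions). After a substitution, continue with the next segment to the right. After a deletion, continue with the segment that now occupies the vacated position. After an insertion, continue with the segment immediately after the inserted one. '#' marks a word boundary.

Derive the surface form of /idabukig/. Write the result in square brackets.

(1) Spirantization: [idabukig] → [izavukig]
(2) Cluster Reduction: no change — [izavukig]
(3) Word-Final Devoicing: [izavukig] → [izavukik]
(4) Initial Consonant Epenthesis: [izavukik] → [tizavukik]
(5) Velar Fronting: [tizavukik] → [tizavusik]

[tizavusik]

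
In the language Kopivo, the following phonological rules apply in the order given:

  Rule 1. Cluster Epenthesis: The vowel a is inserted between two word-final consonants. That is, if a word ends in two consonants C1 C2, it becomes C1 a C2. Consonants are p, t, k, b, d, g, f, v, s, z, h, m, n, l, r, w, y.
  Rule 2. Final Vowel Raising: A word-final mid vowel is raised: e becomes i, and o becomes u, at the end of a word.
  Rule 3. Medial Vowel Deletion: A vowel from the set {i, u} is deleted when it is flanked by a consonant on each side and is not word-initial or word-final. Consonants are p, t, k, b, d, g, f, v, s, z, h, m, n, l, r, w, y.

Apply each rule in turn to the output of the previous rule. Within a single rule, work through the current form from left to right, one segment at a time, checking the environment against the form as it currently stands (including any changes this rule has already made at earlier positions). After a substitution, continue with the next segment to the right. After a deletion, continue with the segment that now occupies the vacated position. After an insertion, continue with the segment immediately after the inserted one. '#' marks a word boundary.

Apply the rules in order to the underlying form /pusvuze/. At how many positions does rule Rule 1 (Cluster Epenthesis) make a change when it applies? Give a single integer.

0

Rule 1 Cluster Epenthesis: no change — [pusvuze]
Rule 2 Final Vowel Raising: [pusvuze] → [pusvuzi]
Rule 3 Medial Vowel Deletion: [pusvuzi] → [psvzi]
Rule Rule 1 changed 0 position(s).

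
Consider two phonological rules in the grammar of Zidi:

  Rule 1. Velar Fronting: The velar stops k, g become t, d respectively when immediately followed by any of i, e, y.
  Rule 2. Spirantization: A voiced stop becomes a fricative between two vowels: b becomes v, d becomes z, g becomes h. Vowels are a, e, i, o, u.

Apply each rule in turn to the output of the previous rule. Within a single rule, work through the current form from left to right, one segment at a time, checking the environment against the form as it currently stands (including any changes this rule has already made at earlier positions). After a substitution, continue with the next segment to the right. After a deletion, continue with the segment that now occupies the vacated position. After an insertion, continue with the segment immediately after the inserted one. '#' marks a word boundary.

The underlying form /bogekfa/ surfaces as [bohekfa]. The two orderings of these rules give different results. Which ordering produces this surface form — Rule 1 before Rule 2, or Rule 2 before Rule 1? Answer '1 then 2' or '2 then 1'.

Order 1 then 2:
  1 Velar Fronting: [bogekfa] → [bodekfa]
  2 Spirantization: [bodekfa] → [bozekfa]
  result: [bozekfa]
Order 2 then 1:
  2 Spirantization: [bogekfa] → [bohekfa]
  1 Velar Fronting: no change — [bohekfa]
  result: [bohekfa]

2 then 1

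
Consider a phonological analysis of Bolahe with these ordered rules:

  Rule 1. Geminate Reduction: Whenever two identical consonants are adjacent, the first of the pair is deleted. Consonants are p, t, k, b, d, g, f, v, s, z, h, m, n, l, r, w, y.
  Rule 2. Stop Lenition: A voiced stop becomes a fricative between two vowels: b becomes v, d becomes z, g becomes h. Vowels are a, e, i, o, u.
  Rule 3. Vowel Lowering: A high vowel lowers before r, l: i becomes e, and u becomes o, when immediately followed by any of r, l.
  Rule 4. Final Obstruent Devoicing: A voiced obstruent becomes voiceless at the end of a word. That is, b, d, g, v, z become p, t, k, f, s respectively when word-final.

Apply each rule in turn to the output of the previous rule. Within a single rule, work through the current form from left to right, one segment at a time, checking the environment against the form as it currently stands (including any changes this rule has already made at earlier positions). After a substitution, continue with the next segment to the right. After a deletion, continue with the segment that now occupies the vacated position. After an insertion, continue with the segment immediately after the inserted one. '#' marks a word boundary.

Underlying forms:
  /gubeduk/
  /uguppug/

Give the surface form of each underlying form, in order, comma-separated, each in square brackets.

[guvezuk], [uhupuk]

/gubeduk/:
  Rule 1 Geminate Reduction: no change — [gubeduk]
  Rule 2 Stop Lenition: [gubeduk] → [guvezuk]
  Rule 3 Vowel Lowering: no change — [guvezuk]
  Rule 4 Final Obstruent Devoicing: no change — [guvezuk]
/uguppug/:
  Rule 1 Geminate Reduction: [uguppug] → [ugupug]
  Rule 2 Stop Lenition: [ugupug] → [uhupug]
  Rule 3 Vowel Lowering: no change — [uhupug]
  Rule 4 Final Obstruent Devoicing: [uhupug] → [uhupuk]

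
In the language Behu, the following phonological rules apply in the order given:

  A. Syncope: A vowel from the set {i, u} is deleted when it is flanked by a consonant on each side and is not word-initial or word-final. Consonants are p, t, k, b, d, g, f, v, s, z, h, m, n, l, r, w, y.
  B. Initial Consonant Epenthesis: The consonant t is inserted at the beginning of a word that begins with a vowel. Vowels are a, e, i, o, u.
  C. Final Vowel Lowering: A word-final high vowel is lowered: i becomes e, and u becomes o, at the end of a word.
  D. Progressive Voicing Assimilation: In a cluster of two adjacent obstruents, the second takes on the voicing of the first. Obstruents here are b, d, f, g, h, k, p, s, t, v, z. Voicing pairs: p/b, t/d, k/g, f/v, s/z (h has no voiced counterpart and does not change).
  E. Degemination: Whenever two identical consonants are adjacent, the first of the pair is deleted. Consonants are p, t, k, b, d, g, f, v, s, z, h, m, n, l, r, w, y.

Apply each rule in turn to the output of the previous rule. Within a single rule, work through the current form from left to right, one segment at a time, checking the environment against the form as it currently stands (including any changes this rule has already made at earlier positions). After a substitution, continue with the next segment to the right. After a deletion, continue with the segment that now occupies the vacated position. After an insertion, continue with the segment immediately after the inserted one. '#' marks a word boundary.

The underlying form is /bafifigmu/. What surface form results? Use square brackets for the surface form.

[bafkmo]

A Syncope: [bafifigmu] → [baffgmu]
B Initial Consonant Epenthesis: no change — [baffgmu]
C Final Vowel Lowering: [baffgmu] → [baffgmo]
D Progressive Voicing Assimilation: [baffgmo] → [baffkmo]
E Degemination: [baffkmo] → [bafkmo]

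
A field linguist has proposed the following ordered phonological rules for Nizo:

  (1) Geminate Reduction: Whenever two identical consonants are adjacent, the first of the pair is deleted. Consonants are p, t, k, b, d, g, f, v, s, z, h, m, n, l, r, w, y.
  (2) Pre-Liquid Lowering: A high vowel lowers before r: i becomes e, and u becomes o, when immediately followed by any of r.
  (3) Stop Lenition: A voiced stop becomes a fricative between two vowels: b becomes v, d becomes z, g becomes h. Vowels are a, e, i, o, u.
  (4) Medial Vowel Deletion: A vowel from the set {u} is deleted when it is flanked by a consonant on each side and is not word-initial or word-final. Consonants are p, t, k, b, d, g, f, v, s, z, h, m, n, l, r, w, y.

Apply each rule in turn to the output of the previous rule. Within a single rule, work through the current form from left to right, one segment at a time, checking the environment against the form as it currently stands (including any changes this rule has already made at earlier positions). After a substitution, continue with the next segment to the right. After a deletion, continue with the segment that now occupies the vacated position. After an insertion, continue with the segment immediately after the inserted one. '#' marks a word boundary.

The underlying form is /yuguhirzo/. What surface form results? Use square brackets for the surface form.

(1) Geminate Reduction: no change — [yuguhirzo]
(2) Pre-Liquid Lowering: [yuguhirzo] → [yuguherzo]
(3) Stop Lenition: [yuguherzo] → [yuhuherzo]
(4) Medial Vowel Deletion: [yuhuherzo] → [yhherzo]

[yhherzo]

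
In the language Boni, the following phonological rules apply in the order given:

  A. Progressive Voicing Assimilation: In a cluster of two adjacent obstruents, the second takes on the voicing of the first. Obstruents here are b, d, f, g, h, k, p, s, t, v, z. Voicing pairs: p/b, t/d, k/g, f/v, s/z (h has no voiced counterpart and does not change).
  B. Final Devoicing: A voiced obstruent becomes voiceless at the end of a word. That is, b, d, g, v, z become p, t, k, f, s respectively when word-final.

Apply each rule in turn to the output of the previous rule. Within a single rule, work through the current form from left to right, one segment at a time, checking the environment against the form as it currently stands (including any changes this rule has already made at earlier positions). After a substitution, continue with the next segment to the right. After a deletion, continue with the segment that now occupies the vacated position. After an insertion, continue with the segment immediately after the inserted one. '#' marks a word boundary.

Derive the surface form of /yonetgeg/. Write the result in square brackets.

A Progressive Voicing Assimilation: [yonetgeg] → [yonetkeg]
B Final Devoicing: [yonetkeg] → [yonetkek]

[yonetkek]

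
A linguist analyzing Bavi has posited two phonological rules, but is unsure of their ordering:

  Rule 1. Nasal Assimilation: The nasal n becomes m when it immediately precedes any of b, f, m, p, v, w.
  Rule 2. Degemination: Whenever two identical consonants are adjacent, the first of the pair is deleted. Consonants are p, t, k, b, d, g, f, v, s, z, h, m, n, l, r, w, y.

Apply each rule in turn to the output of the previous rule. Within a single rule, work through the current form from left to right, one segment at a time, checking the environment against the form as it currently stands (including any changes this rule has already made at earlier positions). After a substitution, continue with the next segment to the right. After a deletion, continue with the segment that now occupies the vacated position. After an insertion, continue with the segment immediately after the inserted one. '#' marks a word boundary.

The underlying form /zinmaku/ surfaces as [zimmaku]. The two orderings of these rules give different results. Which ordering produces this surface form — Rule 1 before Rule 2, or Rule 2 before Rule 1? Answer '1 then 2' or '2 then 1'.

2 then 1

Order 1 then 2:
  1 Nasal Assimilation: [zinmaku] → [zimmaku]
  2 Degemination: [zimmaku] → [zimaku]
  result: [zimaku]
Order 2 then 1:
  2 Degemination: no change — [zinmaku]
  1 Nasal Assimilation: [zinmaku] → [zimmaku]
  result: [zimmaku]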